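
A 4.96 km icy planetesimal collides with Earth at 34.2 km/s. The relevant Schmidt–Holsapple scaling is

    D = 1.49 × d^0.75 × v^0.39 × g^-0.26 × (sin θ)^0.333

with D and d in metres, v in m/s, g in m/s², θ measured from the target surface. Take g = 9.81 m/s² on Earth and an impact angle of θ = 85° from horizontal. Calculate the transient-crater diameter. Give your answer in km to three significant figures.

D ≈ 28.5 km

In SI units: d = 4960 m, v = 34200 m/s.
d^0.75 = 4960^0.75 = 591.0
v^0.39 = 34200^0.39 = 58.65
g^-0.26 = 9.81^-0.26 = 0.5523
(sin 85°)^0.333 = 0.9962^0.333 = 0.9987
D = 1.49 × 591.0 × 58.65 × 0.5523 × 0.9987 = 28487 m
   = 28.49 km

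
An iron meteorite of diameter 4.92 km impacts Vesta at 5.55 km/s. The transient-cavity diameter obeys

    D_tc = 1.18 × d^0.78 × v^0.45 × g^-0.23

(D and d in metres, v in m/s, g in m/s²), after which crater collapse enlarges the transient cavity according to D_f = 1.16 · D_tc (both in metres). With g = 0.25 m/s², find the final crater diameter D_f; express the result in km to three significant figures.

D_f ≈ 69.1 km

In SI: d = 4920 m, v = 5550 m/s.
d^0.78 = 4920^0.78 = 758.1
v^0.45 = 5550^0.45 = 48.41
g^-0.23 = 0.25^-0.23 = 1.376
D_tc = 1.18 × 758.1 × 48.41 × 1.376 = 59590 m
D_f = 1.16 × 59590 = 69124 m
     = 69.12 km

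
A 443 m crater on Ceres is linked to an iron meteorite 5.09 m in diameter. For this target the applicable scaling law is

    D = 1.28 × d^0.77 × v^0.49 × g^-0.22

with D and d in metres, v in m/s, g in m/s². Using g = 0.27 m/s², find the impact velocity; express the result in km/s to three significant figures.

Rearranging for v: v = [D / (1.28 · 5.09^0.77 · 0.27^-0.22)]^(1/0.49).
5.09^0.77 = 3.501
0.27^-0.22 = 1.334
Denominator = 1.28 × 3.501 × 1.334 = 5.978
D / 5.978 = 443 / 5.978 = 74.11
v = 74.11^(1/0.49) = 74.11^2.0408 = 6547 m/s

v ≈ 6.55 km/s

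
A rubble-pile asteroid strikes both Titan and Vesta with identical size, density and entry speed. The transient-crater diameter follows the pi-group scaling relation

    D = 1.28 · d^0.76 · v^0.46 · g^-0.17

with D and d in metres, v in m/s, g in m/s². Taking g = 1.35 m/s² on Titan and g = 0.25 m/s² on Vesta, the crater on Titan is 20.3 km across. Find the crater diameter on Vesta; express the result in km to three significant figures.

D ≈ 27.0 km

All impactor-dependent factors cancel in the ratio, leaving D_Vesta/D_Titan = (g_Vesta/g_Titan)^-0.17.
(0.25/1.35)^-0.17 = 0.1852^-0.17 = 1.332
D_Vesta = 1.332 × 20.3 km = 27.0 km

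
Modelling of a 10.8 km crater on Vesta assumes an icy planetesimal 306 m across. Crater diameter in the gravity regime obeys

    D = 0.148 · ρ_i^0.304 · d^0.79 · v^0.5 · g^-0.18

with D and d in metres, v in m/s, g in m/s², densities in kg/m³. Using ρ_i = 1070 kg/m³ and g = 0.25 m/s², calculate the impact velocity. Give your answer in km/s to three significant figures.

Rearranging for v: v = [D / (0.148 · 1070^0.304 · 306^0.79 · 0.25^-0.18)]^(1/0.5).
D = 10800 m.
1070^0.304 = 8.336
306^0.79 = 91.99
0.25^-0.18 = 1.283
Denominator = 0.148 × 8.336 × 91.99 × 1.283 = 145.6
D / 145.6 = 10800 / 145.6 = 74.18
v = 74.18^(1/0.5) = 74.18^2 = 5503 m/s

v ≈ 5.50 km/s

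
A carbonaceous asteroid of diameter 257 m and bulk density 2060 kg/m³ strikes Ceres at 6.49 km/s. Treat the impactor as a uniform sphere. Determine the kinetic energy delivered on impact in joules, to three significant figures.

v = 6490 m/s.
Mass m = (π/6) ρ d³ = (π/6) × 2060 × (257)³ = 1.831 × 10^10 kg
E = ½ m v² = 0.5 × 1.831 × 10^10 × (6490)² = 3.856 × 10^17 J

E ≈ 3.86 × 10^17 J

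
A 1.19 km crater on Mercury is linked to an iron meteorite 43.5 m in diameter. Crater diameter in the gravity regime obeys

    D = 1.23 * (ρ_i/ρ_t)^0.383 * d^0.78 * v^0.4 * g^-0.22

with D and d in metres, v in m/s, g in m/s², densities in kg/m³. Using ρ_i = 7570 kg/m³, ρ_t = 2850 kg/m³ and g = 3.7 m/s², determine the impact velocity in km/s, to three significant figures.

Rearranging for v: v = [D / (1.23 · (7570/2850)^0.383 · 43.5^0.78 · 3.7^-0.22)]^(1/0.4).
D = 1190 m.
(7570/2850)^0.383 = 1.454
43.5^0.78 = 18.97
3.7^-0.22 = 0.7499
Denominator = 1.23 × 1.454 × 18.97 × 0.7499 = 25.44
D / 25.44 = 1190 / 25.44 = 46.78
v = 46.78^(1/0.4) = 46.78^2.5 = 14968 m/s

v ≈ 15.0 km/s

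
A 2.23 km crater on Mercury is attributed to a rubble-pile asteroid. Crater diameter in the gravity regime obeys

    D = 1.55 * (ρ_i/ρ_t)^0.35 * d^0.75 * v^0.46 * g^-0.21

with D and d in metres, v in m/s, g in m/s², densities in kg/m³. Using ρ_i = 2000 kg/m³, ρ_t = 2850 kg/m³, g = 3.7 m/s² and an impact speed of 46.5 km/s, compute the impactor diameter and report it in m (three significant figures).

Rearranging for d: d = [D / (1.55 · (2000/2850)^0.35 · 46500^0.46 · 3.7^-0.21)]^(1/0.75).
D = 2230 m.
(2000/2850)^0.35 = 0.8834
46500^0.46 = 140.3
3.7^-0.21 = 0.7598
Denominator = 1.55 × 0.8834 × 140.3 × 0.7598 = 146.0
D / 146.0 = 2230 / 146.0 = 15.27
d = 15.27^(1/0.75) = 15.27^1.3333 = 37.88 m

d ≈ 37.9 m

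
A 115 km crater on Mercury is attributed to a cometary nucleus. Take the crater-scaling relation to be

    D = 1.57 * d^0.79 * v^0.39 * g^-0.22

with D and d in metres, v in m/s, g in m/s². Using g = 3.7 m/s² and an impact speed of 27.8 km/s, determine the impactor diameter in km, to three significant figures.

Rearranging for d: d = [D / (1.57 · 27800^0.39 · 3.7^-0.22)]^(1/0.79).
D = 115000 m.
27800^0.39 = 54.10
3.7^-0.22 = 0.7499
Denominator = 1.57 × 54.10 × 0.7499 = 63.69
D / 63.69 = 115000 / 63.69 = 1806
d = 1806^(1/0.79) = 1806^1.2658 = 13254 m

d ≈ 13.3 km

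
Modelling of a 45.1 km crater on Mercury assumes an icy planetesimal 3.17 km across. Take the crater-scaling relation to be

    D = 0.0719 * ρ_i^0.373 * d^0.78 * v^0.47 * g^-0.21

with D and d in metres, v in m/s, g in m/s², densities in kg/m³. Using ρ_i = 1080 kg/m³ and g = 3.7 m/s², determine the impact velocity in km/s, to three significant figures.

v ≈ 23.5 km/s

Rearranging for v: v = [D / (0.0719 · 1080^0.373 · 3170^0.78 · 3.7^-0.21)]^(1/0.47).
D = 45100 m.
1080^0.373 = 13.54
3170^0.78 = 538.1
3.7^-0.21 = 0.7598
Denominator = 0.0719 × 13.54 × 538.1 × 0.7598 = 398.0
D / 398.0 = 45100 / 398.0 = 113.3
v = 113.3^(1/0.47) = 113.3^2.1277 = 23485 m/s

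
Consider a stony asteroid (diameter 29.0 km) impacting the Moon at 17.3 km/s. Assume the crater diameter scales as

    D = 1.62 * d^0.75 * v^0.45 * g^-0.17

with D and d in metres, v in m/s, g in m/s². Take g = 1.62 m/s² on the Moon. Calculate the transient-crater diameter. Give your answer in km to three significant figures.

D ≈ 268 km

In SI units: d = 29000 m, v = 17300 m/s.
d^0.75 = 29000^0.75 = 2222
v^0.45 = 17300^0.45 = 80.75
g^-0.17 = 1.62^-0.17 = 0.9213
D = 1.62 × 2222 × 80.75 × 0.9213 = 2.678 × 10^5 m
   = 267.8 km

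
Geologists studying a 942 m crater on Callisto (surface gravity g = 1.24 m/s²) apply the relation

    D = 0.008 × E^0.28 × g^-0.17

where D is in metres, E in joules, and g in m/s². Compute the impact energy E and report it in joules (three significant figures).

Rearranging: E = [D / (0.008 · g^-0.17)]^(1/0.28).
g^-0.17 = 1.24^-0.17 = 0.9641
D / (0.008 × 0.9641) = 942 / (7.713 × 10^-3) = 1.221 × 10^5
E = (1.221 × 10^5)^3.5714 = 1.468 × 10^18 J

E ≈ 1.47 × 10^18 J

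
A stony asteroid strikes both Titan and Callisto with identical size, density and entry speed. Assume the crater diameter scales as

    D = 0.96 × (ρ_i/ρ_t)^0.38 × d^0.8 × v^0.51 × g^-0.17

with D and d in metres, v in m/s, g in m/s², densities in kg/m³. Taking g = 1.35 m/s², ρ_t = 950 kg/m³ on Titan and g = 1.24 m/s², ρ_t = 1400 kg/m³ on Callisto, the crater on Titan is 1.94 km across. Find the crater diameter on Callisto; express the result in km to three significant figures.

D ≈ 1.70 km

The impactor-only factors (d, v, ρ_i) cancel in the ratio, leaving D_Callisto/D_Titan = (g_Callisto/g_Titan)^-0.17 · (ρ_t,Titan/ρ_t,Callisto)^0.38.
(1.24/1.35)^-0.17 = 0.9185^-0.17 = 1.015
(950/1400)^0.38 = 0.6786^0.38 = 0.8630
Ratio = 1.015 × 0.8630 = 0.8759
D_Callisto = 0.8759 × 1.94 km = 1.70 km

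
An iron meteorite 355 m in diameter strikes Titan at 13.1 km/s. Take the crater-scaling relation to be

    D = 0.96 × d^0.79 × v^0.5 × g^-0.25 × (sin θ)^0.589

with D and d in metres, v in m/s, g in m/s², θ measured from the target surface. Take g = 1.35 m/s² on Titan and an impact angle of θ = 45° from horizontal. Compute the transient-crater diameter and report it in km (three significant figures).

In SI units: v = 13100 m/s.
d^0.79 = 355^0.79 = 103.4
v^0.5 = 13100^0.5 = 114.5
g^-0.25 = 1.35^-0.25 = 0.9277
(sin 45°)^0.589 = 0.7071^0.589 = 0.8154
D = 0.96 × 103.4 × 114.5 × 0.9277 × 0.8154 = 8598 m
   = 8.598 km

D ≈ 8.60 km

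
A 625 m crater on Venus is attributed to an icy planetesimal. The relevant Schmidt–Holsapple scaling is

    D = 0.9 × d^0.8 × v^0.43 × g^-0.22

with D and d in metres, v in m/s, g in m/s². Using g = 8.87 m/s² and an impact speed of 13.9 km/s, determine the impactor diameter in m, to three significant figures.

Rearranging for d: d = [D / (0.9 · 13900^0.43 · 8.87^-0.22)]^(1/0.8).
13900^0.43 = 60.46
8.87^-0.22 = 0.6187
Denominator = 0.9 × 60.46 × 0.6187 = 33.67
D / 33.67 = 625 / 33.67 = 18.56
d = 18.56^(1/0.8) = 18.56^1.25 = 38.52 m

d ≈ 38.5 m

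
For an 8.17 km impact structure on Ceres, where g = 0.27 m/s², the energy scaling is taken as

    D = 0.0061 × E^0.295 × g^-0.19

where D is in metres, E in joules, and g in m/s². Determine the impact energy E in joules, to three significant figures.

Rearranging: E = [D / (0.0061 · g^-0.19)]^(1/0.295).
D = 8170 m.
g^-0.19 = 0.27^-0.19 = 1.282
D / (0.0061 × 1.282) = 8170 / (7.820 × 10^-3) = 1.045 × 10^6
E = (1.045 × 10^6)^3.3898 = 2.533 × 10^20 J

E ≈ 2.53 × 10^20 J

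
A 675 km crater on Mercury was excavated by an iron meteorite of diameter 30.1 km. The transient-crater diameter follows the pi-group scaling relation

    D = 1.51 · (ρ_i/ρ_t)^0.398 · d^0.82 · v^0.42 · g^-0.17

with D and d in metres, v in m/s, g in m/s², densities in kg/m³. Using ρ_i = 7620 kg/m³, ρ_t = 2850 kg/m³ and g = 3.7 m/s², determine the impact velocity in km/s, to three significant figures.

v ≈ 34.2 km/s

Rearranging for v: v = [D / (1.51 · (7620/2850)^0.398 · 30100^0.82 · 3.7^-0.17)]^(1/0.42).
D = 675000 m.
(7620/2850)^0.398 = 1.479
30100^0.82 = 4704
3.7^-0.17 = 0.8006
Denominator = 1.51 × 1.479 × 4704 × 0.8006 = 8411
D / 8411 = 675000 / 8411 = 80.25
v = 80.25^(1/0.42) = 80.25^2.381 = 34236 m/s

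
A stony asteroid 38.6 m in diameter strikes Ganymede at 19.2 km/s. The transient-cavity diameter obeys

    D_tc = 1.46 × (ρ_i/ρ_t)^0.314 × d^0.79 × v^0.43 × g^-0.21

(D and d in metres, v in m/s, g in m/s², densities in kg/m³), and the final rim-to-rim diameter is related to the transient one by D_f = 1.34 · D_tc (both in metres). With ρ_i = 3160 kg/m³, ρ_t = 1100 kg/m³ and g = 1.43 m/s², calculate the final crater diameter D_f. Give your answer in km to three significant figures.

v = 19200 m/s.
(ρ_i/ρ_t)^0.314 = (3160/1100)^0.314 = 1.393
d^0.79 = 38.6^0.79 = 17.92
v^0.43 = 19200^0.43 = 69.47
g^-0.21 = 1.43^-0.21 = 0.9276
D_tc = 1.46 × 1.393 × 17.92 × 69.47 × 0.9276 = 2349 m
D_f = 1.34 × 2349 = 3148 m
     = 3.148 km

D_f ≈ 3.15 km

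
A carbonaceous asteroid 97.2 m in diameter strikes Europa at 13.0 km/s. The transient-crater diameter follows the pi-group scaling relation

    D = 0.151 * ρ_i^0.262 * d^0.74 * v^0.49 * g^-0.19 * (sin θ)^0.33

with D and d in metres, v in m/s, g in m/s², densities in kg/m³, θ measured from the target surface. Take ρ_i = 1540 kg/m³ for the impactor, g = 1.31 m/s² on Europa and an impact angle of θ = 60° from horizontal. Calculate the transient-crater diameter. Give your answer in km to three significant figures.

D ≈ 2.87 km

In SI units: v = 13000 m/s.
ρ_i^0.262 = 1540^0.262 = 6.841
d^0.74 = 97.2^0.74 = 29.57
v^0.49 = 13000^0.49 = 103.7
g^-0.19 = 1.31^-0.19 = 0.9500
(sin 60°)^0.33 = 0.8660^0.33 = 0.9536
D = 0.151 × 6.841 × 29.57 × 103.7 × 0.9500 × 0.9536 = 2870 m
   = 2.870 km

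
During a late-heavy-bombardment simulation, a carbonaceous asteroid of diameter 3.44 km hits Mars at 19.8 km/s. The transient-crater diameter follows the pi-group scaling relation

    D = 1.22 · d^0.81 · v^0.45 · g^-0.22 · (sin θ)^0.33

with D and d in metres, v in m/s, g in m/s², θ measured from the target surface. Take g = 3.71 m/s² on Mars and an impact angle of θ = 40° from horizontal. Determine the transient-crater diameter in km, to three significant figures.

In SI units: d = 3440 m, v = 19800 m/s.
d^0.81 = 3440^0.81 = 732.2
v^0.45 = 19800^0.45 = 85.80
g^-0.22 = 3.71^-0.22 = 0.7494
(sin 40°)^0.33 = 0.6428^0.33 = 0.8643
D = 1.22 × 732.2 × 85.80 × 0.7494 × 0.8643 = 49643 m
   = 49.64 km

D ≈ 49.6 km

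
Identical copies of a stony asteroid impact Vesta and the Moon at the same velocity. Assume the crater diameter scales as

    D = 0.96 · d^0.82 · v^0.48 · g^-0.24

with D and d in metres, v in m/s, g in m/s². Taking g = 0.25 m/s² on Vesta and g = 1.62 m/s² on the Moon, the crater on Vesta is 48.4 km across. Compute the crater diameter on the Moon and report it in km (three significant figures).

All impactor-dependent factors cancel in the ratio, leaving D_Moon/D_Vesta = (g_Moon/g_Vesta)^-0.24.
(1.62/0.25)^-0.24 = 6.480^-0.24 = 0.6386
D_Moon = 0.6386 × 48.4 km = 30.9 km

D ≈ 30.9 km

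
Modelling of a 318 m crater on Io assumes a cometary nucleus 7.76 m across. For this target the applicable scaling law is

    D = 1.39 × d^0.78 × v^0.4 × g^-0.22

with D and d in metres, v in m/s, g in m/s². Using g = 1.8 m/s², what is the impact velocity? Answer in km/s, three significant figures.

v ≈ 20.1 km/s

Rearranging for v: v = [D / (1.39 · 7.76^0.78 · 1.8^-0.22)]^(1/0.4).
7.76^0.78 = 4.944
1.8^-0.22 = 0.8787
Denominator = 1.39 × 4.944 × 0.8787 = 6.039
D / 6.039 = 318 / 6.039 = 52.66
v = 52.66^(1/0.4) = 52.66^2.5 = 20123 m/s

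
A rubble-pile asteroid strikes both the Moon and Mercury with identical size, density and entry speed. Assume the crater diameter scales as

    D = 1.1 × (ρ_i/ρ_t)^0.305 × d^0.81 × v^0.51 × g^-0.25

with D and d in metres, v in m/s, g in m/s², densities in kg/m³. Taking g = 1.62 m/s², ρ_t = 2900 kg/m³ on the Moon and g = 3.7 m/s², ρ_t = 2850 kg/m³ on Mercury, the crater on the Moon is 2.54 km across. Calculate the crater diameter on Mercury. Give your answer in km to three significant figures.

The impactor-only factors (d, v, ρ_i) cancel in the ratio, leaving D_Mercury/D_Moon = (g_Mercury/g_Moon)^-0.25 · (ρ_t,Moon/ρ_t,Mercury)^0.305.
(3.7/1.62)^-0.25 = 2.284^-0.25 = 0.8134
(2900/2850)^0.305 = 1.018^0.305 = 1.005
Ratio = 0.8134 × 1.005 = 0.8175
D_Mercury = 0.8175 × 2.54 km = 2.08 km

D ≈ 2.08 km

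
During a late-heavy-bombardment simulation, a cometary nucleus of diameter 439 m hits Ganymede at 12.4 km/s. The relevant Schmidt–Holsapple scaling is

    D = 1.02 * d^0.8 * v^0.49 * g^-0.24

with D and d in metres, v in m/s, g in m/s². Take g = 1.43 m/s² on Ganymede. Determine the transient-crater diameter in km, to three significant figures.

D ≈ 12.3 km

In SI units: v = 12400 m/s.
d^0.8 = 439^0.8 = 130.0
v^0.49 = 12400^0.49 = 101.3
g^-0.24 = 1.43^-0.24 = 0.9177
D = 1.02 × 130.0 × 101.3 × 0.9177 = 12327 m
   = 12.33 km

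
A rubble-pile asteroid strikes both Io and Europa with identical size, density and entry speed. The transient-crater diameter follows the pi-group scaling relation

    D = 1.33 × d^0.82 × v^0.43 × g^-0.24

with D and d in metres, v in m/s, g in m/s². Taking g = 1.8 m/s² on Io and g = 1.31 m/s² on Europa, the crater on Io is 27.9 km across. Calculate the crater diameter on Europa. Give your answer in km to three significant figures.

All impactor-dependent factors cancel in the ratio, leaving D_Europa/D_Io = (g_Europa/g_Io)^-0.24.
(1.31/1.8)^-0.24 = 0.7278^-0.24 = 1.079
D_Europa = 1.079 × 27.9 km = 30.1 km

D ≈ 30.1 km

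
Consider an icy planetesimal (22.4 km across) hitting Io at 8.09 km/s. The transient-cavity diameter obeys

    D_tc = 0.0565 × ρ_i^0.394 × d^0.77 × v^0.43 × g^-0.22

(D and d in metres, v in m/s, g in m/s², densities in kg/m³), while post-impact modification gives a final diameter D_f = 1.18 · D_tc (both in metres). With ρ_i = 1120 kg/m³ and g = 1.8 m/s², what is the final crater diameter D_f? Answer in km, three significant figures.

In SI: d = 22400 m, v = 8090 m/s.
ρ_i^0.394 = 1120^0.394 = 15.90
d^0.77 = 22400^0.77 = 2237
v^0.43 = 8090^0.43 = 47.91
g^-0.22 = 1.8^-0.22 = 0.8787
D_tc = 0.0565 × 15.90 × 2237 × 47.91 × 0.8787 = 84600 m
D_f = 1.18 × 84600 = 99828 m
     = 99.83 km

D_f ≈ 99.8 km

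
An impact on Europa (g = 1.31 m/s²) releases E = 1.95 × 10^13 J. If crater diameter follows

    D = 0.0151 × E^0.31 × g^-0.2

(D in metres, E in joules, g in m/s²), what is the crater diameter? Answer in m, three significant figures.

E^0.31 = (1.95 × 10^13)^0.31 = 1.318 × 10^4
g^-0.2 = 1.31^-0.2 = 0.9474
D = 0.0151 × 1.318 × 10^4 × 0.9474 = 188.5 m

D ≈ 189 m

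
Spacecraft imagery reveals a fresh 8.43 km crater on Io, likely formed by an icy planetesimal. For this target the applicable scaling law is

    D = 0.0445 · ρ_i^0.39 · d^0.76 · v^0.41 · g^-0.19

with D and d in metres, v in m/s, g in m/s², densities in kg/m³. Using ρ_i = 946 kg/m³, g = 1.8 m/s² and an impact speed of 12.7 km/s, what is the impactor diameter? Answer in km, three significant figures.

d ≈ 1.85 km

Rearranging for d: d = [D / (0.0445 · 946^0.39 · 12700^0.41 · 1.8^-0.19)]^(1/0.76).
D = 8430 m.
946^0.39 = 14.47
12700^0.41 = 48.15
1.8^-0.19 = 0.8943
Denominator = 0.0445 × 14.47 × 48.15 × 0.8943 = 27.73
D / 27.73 = 8430 / 27.73 = 304.0
d = 304.0^(1/0.76) = 304.0^1.3158 = 1849 m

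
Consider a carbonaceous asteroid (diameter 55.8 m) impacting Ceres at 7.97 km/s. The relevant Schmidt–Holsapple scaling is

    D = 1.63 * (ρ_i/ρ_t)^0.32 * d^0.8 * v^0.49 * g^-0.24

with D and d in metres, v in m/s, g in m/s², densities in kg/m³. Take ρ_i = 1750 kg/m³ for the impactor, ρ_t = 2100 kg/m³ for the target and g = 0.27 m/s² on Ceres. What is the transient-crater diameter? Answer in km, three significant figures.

In SI units: v = 7970 m/s.
(ρ_i/ρ_t)^0.32 = (1750/2100)^0.32 = 0.9433
d^0.8 = 55.8^0.8 = 24.96
v^0.49 = 7970^0.49 = 81.60
g^-0.24 = 0.27^-0.24 = 1.369
D = 1.63 × 0.9433 × 24.96 × 81.60 × 1.369 = 4287 m
   = 4.287 km

D ≈ 4.29 km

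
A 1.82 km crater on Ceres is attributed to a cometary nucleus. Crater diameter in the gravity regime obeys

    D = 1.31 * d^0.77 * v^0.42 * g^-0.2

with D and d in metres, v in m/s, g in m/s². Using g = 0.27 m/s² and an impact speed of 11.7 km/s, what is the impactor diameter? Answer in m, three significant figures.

Rearranging for d: d = [D / (1.31 · 11700^0.42 · 0.27^-0.2)]^(1/0.77).
D = 1820 m.
11700^0.42 = 51.13
0.27^-0.2 = 1.299
Denominator = 1.31 × 51.13 × 1.299 = 87.01
D / 87.01 = 1820 / 87.01 = 20.92
d = 20.92^(1/0.77) = 20.92^1.2987 = 51.88 m

d ≈ 51.9 m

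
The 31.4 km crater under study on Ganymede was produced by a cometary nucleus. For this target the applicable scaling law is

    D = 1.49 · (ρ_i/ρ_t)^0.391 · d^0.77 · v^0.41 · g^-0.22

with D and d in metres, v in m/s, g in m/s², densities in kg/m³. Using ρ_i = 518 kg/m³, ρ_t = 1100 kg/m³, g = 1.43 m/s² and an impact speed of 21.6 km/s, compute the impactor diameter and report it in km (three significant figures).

d ≈ 3.29 km

Rearranging for d: d = [D / (1.49 · (518/1100)^0.391 · 21600^0.41 · 1.43^-0.22)]^(1/0.77).
D = 31400 m.
(518/1100)^0.391 = 0.7449
21600^0.41 = 59.86
1.43^-0.22 = 0.9243
Denominator = 1.49 × 0.7449 × 59.86 × 0.9243 = 61.41
D / 61.41 = 31400 / 61.41 = 511.3
d = 511.3^(1/0.77) = 511.3^1.2987 = 3294 m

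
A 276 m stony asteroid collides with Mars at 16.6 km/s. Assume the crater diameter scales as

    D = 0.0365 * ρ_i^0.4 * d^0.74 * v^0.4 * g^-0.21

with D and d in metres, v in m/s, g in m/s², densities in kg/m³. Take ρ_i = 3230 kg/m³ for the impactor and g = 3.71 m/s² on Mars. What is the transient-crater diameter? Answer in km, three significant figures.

In SI units: v = 16600 m/s.
ρ_i^0.4 = 3230^0.4 = 25.33
d^0.74 = 276^0.74 = 64.01
v^0.4 = 16600^0.4 = 48.76
g^-0.21 = 3.71^-0.21 = 0.7593
D = 0.0365 × 25.33 × 64.01 × 48.76 × 0.7593 = 2191 m
   = 2.191 km

D ≈ 2.19 km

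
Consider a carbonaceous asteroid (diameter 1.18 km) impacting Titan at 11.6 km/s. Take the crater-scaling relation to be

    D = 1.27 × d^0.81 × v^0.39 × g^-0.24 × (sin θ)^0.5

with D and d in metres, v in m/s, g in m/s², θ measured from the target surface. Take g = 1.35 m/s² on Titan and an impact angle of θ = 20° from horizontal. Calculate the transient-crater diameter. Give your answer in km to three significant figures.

D ≈ 8.18 km

In SI units: d = 1180 m, v = 11600 m/s.
d^0.81 = 1180^0.81 = 307.8
v^0.39 = 11600^0.39 = 38.47
g^-0.24 = 1.35^-0.24 = 0.9305
(sin 20°)^0.5 = 0.3420^0.5 = 0.5848
D = 1.27 × 307.8 × 38.47 × 0.9305 × 0.5848 = 8183 m
   = 8.183 km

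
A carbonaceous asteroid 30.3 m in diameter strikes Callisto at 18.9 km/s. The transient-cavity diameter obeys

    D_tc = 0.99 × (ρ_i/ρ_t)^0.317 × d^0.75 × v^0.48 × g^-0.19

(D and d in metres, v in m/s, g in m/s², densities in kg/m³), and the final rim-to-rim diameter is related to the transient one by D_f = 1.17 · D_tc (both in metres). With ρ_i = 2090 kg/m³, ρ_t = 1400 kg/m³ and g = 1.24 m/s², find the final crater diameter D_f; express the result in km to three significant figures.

D_f ≈ 1.84 km

v = 18900 m/s.
(ρ_i/ρ_t)^0.317 = (2090/1400)^0.317 = 1.135
d^0.75 = 30.3^0.75 = 12.91
v^0.48 = 18900^0.48 = 112.9
g^-0.19 = 1.24^-0.19 = 0.9600
D_tc = 0.99 × 1.135 × 12.91 × 112.9 × 0.9600 = 1572 m
D_f = 1.17 × 1572 = 1839 m
     = 1.839 km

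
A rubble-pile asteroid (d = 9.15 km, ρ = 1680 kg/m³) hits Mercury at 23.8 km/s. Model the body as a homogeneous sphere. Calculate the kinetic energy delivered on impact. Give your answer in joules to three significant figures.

d = 9150 m; v = 23800 m/s.
Mass m = (π/6) ρ d³ = (π/6) × 1680 × (9150)³ = 6.739 × 10^14 kg
E = ½ m v² = 0.5 × 6.739 × 10^14 × (23800)² = 1.909 × 10^23 J

E ≈ 1.91 × 10^23 J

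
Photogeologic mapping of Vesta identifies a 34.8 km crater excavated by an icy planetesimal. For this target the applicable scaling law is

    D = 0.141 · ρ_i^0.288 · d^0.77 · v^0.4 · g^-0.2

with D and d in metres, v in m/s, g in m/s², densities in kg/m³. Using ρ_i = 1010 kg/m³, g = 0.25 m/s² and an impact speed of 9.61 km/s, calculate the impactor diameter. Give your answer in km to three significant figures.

Rearranging for d: d = [D / (0.141 · 1010^0.288 · 9610^0.4 · 0.25^-0.2)]^(1/0.77).
D = 34800 m.
1010^0.288 = 7.332
9610^0.4 = 39.18
0.25^-0.2 = 1.320
Denominator = 0.141 × 7.332 × 39.18 × 1.320 = 53.47
D / 53.47 = 34800 / 53.47 = 650.8
d = 650.8^(1/0.77) = 650.8^1.2987 = 4506 m

d ≈ 4.51 km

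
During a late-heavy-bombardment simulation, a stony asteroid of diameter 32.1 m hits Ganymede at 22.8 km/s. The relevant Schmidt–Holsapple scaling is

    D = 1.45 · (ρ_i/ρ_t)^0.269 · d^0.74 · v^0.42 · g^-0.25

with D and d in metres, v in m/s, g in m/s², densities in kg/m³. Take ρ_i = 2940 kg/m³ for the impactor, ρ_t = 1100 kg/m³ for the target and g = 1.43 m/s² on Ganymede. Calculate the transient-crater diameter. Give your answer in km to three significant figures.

In SI units: v = 22800 m/s.
(ρ_i/ρ_t)^0.269 = (2940/1100)^0.269 = 1.303
d^0.74 = 32.1^0.74 = 13.03
v^0.42 = 22800^0.42 = 67.66
g^-0.25 = 1.43^-0.25 = 0.9145
D = 1.45 × 1.303 × 13.03 × 67.66 × 0.9145 = 1523 m
   = 1.523 km

D ≈ 1.52 km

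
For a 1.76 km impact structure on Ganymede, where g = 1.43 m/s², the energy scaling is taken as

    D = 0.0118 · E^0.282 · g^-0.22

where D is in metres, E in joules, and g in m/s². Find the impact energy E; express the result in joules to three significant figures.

E ≈ 2.93 × 10^18 J

Rearranging: E = [D / (0.0118 · g^-0.22)]^(1/0.282).
D = 1760 m.
g^-0.22 = 1.43^-0.22 = 0.9243
D / (0.0118 × 0.9243) = 1760 / (0.01091) = 1.613 × 10^5
E = (1.613 × 10^5)^3.5461 = 2.929 × 10^18 J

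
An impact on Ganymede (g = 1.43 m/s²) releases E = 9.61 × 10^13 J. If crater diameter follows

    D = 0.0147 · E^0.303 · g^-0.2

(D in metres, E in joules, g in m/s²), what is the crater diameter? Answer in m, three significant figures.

E^0.303 = (9.61 × 10^13)^0.303 = 1.725 × 10^4
g^-0.2 = 1.43^-0.2 = 0.9310
D = 0.0147 × 1.725 × 10^4 × 0.9310 = 236.1 m

D ≈ 236 m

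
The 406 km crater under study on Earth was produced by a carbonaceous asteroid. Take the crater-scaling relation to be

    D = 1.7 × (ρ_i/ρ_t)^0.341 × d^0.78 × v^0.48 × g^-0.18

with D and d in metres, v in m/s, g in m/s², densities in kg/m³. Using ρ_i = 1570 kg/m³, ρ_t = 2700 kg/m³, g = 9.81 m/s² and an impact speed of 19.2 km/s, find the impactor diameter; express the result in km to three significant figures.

Rearranging for d: d = [D / (1.7 · (1570/2700)^0.341 · 19200^0.48 · 9.81^-0.18)]^(1/0.78).
D = 406000 m.
(1570/2700)^0.341 = 0.8312
19200^0.48 = 113.8
9.81^-0.18 = 0.6630
Denominator = 1.7 × 0.8312 × 113.8 × 0.6630 = 106.6
D / 106.6 = 406000 / 106.6 = 3809
d = 3809^(1/0.78) = 3809^1.2821 = 38990 m

d ≈ 39.0 km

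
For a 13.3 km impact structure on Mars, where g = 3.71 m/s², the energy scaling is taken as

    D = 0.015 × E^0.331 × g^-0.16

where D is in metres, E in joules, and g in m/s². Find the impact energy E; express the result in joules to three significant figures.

Rearranging: E = [D / (0.015 · g^-0.16)]^(1/0.331).
D = 13300 m.
g^-0.16 = 3.71^-0.16 = 0.8108
D / (0.015 × 0.8108) = 13300 / (0.01216) = 1.094 × 10^6
E = (1.094 × 10^6)^3.0211 = 1.756 × 10^18 J

E ≈ 1.76 × 10^18 J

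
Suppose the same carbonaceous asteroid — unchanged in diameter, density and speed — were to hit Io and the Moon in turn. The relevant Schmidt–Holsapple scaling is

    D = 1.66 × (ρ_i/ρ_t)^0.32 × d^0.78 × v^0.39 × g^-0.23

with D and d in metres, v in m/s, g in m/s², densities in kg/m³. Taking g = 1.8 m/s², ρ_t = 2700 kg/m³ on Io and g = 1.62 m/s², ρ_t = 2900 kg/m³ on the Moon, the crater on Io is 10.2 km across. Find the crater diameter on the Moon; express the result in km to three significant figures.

D ≈ 10.2 km

The impactor-only factors (d, v, ρ_i) cancel in the ratio, leaving D_Moon/D_Io = (g_Moon/g_Io)^-0.23 · (ρ_t,Io/ρ_t,Moon)^0.32.
(1.62/1.8)^-0.23 = 0.9000^-0.23 = 1.025
(2700/2900)^0.32 = 0.9310^0.32 = 0.9774
Ratio = 1.025 × 0.9774 = 1.002
D_Moon = 1.002 × 10.2 km = 10.2 km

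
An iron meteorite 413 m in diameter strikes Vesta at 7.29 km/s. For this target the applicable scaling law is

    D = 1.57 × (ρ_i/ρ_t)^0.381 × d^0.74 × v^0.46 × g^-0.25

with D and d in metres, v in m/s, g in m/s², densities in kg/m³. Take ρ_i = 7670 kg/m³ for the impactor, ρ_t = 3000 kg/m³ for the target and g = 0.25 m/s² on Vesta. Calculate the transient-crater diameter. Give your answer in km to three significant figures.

In SI units: v = 7290 m/s.
(ρ_i/ρ_t)^0.381 = (7670/3000)^0.381 = 1.430
d^0.74 = 413^0.74 = 86.26
v^0.46 = 7290^0.46 = 59.82
g^-0.25 = 0.25^-0.25 = 1.414
D = 1.57 × 1.430 × 86.26 × 59.82 × 1.414 = 16381 m
   = 16.38 km

D ≈ 16.4 km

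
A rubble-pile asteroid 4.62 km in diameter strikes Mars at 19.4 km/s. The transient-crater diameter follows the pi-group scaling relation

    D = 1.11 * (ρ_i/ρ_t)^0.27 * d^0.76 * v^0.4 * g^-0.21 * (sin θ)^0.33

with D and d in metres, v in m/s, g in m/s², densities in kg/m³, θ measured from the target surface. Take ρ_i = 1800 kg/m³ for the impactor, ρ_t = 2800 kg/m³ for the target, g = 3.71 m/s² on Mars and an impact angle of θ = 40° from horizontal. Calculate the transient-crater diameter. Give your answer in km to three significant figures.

In SI units: d = 4620 m, v = 19400 m/s.
(ρ_i/ρ_t)^0.27 = (1800/2800)^0.27 = 0.8875
d^0.76 = 4620^0.76 = 609.7
v^0.4 = 19400^0.4 = 51.89
g^-0.21 = 3.71^-0.21 = 0.7593
(sin 40°)^0.33 = 0.6428^0.33 = 0.8643
D = 1.11 × 0.8875 × 609.7 × 51.89 × 0.7593 × 0.8643 = 20454 m
   = 20.45 km

D ≈ 20.5 km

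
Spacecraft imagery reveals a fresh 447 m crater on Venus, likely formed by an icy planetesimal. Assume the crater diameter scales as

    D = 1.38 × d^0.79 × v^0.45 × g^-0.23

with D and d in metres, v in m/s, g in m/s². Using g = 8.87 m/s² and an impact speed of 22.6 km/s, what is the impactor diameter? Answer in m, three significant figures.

Rearranging for d: d = [D / (1.38 · 22600^0.45 · 8.87^-0.23)]^(1/0.79).
22600^0.45 = 91.06
8.87^-0.23 = 0.6053
Denominator = 1.38 × 91.06 × 0.6053 = 76.06
D / 76.06 = 447 / 76.06 = 5.877
d = 5.877^(1/0.79) = 5.877^1.2658 = 9.410 m

d ≈ 9.41 m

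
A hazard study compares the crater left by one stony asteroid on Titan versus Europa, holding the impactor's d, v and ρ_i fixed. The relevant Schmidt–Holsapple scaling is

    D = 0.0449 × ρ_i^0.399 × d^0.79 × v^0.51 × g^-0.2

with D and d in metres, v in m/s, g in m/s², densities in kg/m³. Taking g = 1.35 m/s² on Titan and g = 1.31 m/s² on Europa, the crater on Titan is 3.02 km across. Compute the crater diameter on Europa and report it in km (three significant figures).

All impactor-dependent factors cancel in the ratio, leaving D_Europa/D_Titan = (g_Europa/g_Titan)^-0.2.
(1.31/1.35)^-0.2 = 0.9704^-0.2 = 1.006
D_Europa = 1.006 × 3.02 km = 3.04 km

D ≈ 3.04 km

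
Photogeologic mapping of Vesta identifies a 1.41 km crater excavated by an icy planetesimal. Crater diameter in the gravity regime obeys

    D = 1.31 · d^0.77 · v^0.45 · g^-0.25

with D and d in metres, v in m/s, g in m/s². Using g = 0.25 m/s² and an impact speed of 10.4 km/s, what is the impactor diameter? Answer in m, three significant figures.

d ≈ 24.8 m

Rearranging for d: d = [D / (1.31 · 10400^0.45 · 0.25^-0.25)]^(1/0.77).
D = 1410 m.
10400^0.45 = 64.22
0.25^-0.25 = 1.414
Denominator = 1.31 × 64.22 × 1.414 = 119.0
D / 119.0 = 1410 / 119.0 = 11.85
d = 11.85^(1/0.77) = 11.85^1.2987 = 24.80 m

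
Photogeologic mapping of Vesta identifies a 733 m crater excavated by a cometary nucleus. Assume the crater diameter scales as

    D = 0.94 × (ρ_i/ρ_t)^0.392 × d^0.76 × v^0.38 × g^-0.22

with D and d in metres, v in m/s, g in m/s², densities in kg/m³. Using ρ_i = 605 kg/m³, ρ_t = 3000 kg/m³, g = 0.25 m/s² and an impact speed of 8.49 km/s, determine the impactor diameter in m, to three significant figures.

d ≈ 106 m

Rearranging for d: d = [D / (0.94 · (605/3000)^0.392 · 8490^0.38 · 0.25^-0.22)]^(1/0.76).
(605/3000)^0.392 = 0.5338
8490^0.38 = 31.12
0.25^-0.22 = 1.357
Denominator = 0.94 × 0.5338 × 31.12 × 1.357 = 21.19
D / 21.19 = 733 / 21.19 = 34.59
d = 34.59^(1/0.76) = 34.59^1.3158 = 105.9 m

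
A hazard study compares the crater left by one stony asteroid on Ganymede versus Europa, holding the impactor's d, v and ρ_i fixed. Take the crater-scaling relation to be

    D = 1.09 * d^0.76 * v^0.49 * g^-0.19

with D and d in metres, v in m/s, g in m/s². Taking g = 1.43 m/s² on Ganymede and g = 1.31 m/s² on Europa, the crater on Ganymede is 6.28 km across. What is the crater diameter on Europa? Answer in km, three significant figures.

All impactor-dependent factors cancel in the ratio, leaving D_Europa/D_Ganymede = (g_Europa/g_Ganymede)^-0.19.
(1.31/1.43)^-0.19 = 0.9161^-0.19 = 1.017
D_Europa = 1.017 × 6.28 km = 6.39 km

D ≈ 6.39 km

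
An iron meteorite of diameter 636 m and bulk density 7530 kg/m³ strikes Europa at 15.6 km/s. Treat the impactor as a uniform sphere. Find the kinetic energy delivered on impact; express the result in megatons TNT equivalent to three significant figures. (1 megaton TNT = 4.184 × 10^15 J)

E ≈ 29500 Mt TNT

v = 15600 m/s.
Mass m = (π/6) ρ d³ = (π/6) × 7530 × (636)³ = 1.014 × 10^12 kg
E = ½ m v² = 0.5 × 1.014 × 10^12 × (15600)² = 1.234 × 10^20 J
   = 1.234 × 10^20 / 4.184×10^15 = 29493 Mt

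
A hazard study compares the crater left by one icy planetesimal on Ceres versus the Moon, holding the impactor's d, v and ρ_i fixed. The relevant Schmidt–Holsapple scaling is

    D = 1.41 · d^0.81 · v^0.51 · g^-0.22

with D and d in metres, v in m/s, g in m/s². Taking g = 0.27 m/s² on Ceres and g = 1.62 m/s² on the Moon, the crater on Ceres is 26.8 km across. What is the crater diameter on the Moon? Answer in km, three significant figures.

D ≈ 18.1 km

All impactor-dependent factors cancel in the ratio, leaving D_Moon/D_Ceres = (g_Moon/g_Ceres)^-0.22.
(1.62/0.27)^-0.22 = 6.000^-0.22 = 0.6742
D_Moon = 0.6742 × 26.8 km = 18.1 km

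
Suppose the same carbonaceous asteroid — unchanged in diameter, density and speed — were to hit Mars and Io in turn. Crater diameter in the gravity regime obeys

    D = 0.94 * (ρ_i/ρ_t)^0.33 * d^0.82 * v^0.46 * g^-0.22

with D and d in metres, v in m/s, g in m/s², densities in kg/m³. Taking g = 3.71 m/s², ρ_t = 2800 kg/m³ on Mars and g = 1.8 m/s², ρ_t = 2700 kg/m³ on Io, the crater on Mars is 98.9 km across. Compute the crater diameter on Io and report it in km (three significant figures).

D ≈ 117 km

The impactor-only factors (d, v, ρ_i) cancel in the ratio, leaving D_Io/D_Mars = (g_Io/g_Mars)^-0.22 · (ρ_t,Mars/ρ_t,Io)^0.33.
(1.8/3.71)^-0.22 = 0.4852^-0.22 = 1.172
(2800/2700)^0.33 = 1.037^0.33 = 1.012
Ratio = 1.172 × 1.012 = 1.186
D_Io = 1.186 × 98.9 km = 117 km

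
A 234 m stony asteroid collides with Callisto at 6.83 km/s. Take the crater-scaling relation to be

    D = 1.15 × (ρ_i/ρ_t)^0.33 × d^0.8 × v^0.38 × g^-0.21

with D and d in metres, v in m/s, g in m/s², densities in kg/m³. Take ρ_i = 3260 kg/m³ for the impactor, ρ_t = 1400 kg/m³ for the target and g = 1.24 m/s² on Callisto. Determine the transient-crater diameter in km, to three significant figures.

In SI units: v = 6830 m/s.
(ρ_i/ρ_t)^0.33 = (3260/1400)^0.33 = 1.322
d^0.8 = 234^0.8 = 78.59
v^0.38 = 6830^0.38 = 28.65
g^-0.21 = 1.24^-0.21 = 0.9558
D = 1.15 × 1.322 × 78.59 × 28.65 × 0.9558 = 3272 m
   = 3.272 km

D ≈ 3.27 km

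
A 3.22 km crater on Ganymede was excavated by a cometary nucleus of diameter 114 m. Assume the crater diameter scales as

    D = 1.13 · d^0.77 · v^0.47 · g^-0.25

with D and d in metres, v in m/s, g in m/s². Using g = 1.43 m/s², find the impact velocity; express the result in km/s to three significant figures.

Rearranging for v: v = [D / (1.13 · 114^0.77 · 1.43^-0.25)]^(1/0.47).
D = 3220 m.
114^0.77 = 38.35
1.43^-0.25 = 0.9145
Denominator = 1.13 × 38.35 × 0.9145 = 39.63
D / 39.63 = 3220 / 39.63 = 81.25
v = 81.25^(1/0.47) = 81.25^2.1277 = 11575 m/s

v ≈ 11.6 km/s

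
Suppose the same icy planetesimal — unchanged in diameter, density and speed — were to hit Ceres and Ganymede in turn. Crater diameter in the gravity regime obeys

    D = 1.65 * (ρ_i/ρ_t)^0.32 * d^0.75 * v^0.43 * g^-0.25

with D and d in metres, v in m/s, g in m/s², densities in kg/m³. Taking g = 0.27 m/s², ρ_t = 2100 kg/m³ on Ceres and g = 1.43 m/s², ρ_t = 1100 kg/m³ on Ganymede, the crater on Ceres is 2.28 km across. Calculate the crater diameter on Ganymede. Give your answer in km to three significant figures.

D ≈ 1.85 km

The impactor-only factors (d, v, ρ_i) cancel in the ratio, leaving D_Ganymede/D_Ceres = (g_Ganymede/g_Ceres)^-0.25 · (ρ_t,Ceres/ρ_t,Ganymede)^0.32.
(1.43/0.27)^-0.25 = 5.296^-0.25 = 0.6592
(2100/1100)^0.32 = 1.909^0.32 = 1.230
Ratio = 0.6592 × 1.230 = 0.8108
D_Ganymede = 0.8108 × 2.28 km = 1.85 km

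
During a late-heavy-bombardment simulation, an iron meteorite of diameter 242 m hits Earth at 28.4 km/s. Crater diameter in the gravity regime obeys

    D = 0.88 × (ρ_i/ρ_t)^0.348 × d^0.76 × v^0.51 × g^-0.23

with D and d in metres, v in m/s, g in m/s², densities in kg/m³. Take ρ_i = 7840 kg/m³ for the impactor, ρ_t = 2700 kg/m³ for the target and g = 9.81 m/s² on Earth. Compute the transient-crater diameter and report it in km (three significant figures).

D ≈ 9.13 km

In SI units: v = 28400 m/s.
(ρ_i/ρ_t)^0.348 = (7840/2700)^0.348 = 1.449
d^0.76 = 242^0.76 = 64.82
v^0.51 = 28400^0.51 = 186.7
g^-0.23 = 9.81^-0.23 = 0.5914
D = 0.88 × 1.449 × 64.82 × 186.7 × 0.5914 = 9126 m
   = 9.126 km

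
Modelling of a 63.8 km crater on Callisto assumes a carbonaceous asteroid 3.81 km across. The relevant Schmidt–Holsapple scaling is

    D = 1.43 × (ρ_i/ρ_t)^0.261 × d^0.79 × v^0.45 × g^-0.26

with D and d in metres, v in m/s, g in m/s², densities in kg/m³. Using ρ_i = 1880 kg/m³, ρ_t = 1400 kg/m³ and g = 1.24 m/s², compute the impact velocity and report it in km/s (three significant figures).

Rearranging for v: v = [D / (1.43 · (1880/1400)^0.261 · 3810^0.79 · 1.24^-0.26)]^(1/0.45).
D = 63800 m.
(1880/1400)^0.261 = 1.080
3810^0.79 = 674.4
1.24^-0.26 = 0.9456
Denominator = 1.43 × 1.080 × 674.4 × 0.9456 = 984.9
D / 984.9 = 63800 / 984.9 = 64.78
v = 64.78^(1/0.45) = 64.78^2.2222 = 10602 m/s

v ≈ 10.6 km/s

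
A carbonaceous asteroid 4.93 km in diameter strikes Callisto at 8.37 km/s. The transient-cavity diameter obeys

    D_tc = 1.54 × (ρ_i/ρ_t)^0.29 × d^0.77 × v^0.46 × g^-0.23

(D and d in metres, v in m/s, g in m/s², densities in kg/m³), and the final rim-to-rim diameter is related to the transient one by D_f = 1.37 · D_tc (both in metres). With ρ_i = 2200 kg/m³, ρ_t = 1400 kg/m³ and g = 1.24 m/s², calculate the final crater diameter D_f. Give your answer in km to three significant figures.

In SI: d = 4930 m, v = 8370 m/s.
(ρ_i/ρ_t)^0.29 = (2200/1400)^0.29 = 1.140
d^0.77 = 4930^0.77 = 697.4
v^0.46 = 8370^0.46 = 63.75
g^-0.23 = 1.24^-0.23 = 0.9517
D_tc = 1.54 × 1.140 × 697.4 × 63.75 × 0.9517 = 74280 m
D_f = 1.37 × 74280 = 1.018 × 10^5 m
     = 101.8 km

D_f ≈ 102 km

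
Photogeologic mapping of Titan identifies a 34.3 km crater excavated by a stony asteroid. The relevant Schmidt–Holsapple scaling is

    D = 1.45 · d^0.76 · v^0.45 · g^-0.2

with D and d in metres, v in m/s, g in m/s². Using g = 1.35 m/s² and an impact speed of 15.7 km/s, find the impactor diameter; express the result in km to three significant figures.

Rearranging for d: d = [D / (1.45 · 15700^0.45 · 1.35^-0.2)]^(1/0.76).
D = 34300 m.
15700^0.45 = 77.30
1.35^-0.2 = 0.9417
Denominator = 1.45 × 77.30 × 0.9417 = 105.6
D / 105.6 = 34300 / 105.6 = 324.8
d = 324.8^(1/0.76) = 324.8^1.3158 = 2017 m

d ≈ 2.02 km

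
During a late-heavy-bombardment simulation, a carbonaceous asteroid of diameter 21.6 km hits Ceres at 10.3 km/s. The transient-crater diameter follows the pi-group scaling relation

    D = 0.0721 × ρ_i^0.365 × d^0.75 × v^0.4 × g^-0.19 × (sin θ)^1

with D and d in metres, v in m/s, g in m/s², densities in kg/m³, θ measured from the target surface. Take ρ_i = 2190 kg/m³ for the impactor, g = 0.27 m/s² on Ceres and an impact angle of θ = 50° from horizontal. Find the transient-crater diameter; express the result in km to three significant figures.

D ≈ 84.2 km

In SI units: d = 21600 m, v = 10300 m/s.
ρ_i^0.365 = 2190^0.365 = 16.57
d^0.75 = 21600^0.75 = 1782
v^0.4 = 10300^0.4 = 40.28
g^-0.19 = 0.27^-0.19 = 1.282
(sin 50°)^1 = 0.7660^1 = 0.7660
D = 0.0721 × 16.57 × 1782 × 40.28 × 1.282 × 0.7660 = 84212 m
   = 84.21 km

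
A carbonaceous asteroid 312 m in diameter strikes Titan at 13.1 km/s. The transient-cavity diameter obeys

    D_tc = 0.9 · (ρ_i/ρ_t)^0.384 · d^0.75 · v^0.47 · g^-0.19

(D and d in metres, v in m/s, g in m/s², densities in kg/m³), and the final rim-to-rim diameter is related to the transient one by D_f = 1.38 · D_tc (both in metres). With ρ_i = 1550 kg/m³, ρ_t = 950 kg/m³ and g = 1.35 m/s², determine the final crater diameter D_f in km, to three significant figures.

D_f ≈ 9.05 km

v = 13100 m/s.
(ρ_i/ρ_t)^0.384 = (1550/950)^0.384 = 1.207
d^0.75 = 312^0.75 = 74.24
v^0.47 = 13100^0.47 = 86.12
g^-0.19 = 1.35^-0.19 = 0.9446
D_tc = 0.9 × 1.207 × 74.24 × 86.12 × 0.9446 = 6561 m
D_f = 1.38 × 6561 = 9054 m
     = 9.054 km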